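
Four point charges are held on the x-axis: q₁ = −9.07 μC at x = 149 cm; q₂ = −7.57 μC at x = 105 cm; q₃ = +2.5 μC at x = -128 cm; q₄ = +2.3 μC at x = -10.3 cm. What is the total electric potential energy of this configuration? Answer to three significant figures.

1.05 J

The assembly work is the sum of pairwise potential energies, U = Σ_{i<j} kqᵢqⱼ/rᵢⱼ.
Pair separations: r₁₂ = 0.440 m, r₁₃ = 2.77 m, r₁₄ = 1.59 m, r₂₃ = 2.33 m, r₂₄ = 1.15 m, r₃₄ = 1.18 m.
Summing all 6 pair terms gives U = 1.05 J.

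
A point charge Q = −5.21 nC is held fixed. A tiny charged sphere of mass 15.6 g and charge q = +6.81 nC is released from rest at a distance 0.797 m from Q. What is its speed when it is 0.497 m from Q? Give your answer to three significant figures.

Only the electrostatic force acts, so mechanical energy is conserved: ½mv² = U₁ − U₂ = kQq(1/r₁ − 1/r₂).
U₁ − U₂ = (8.99×10⁹ N·m²/C²)(-5.21×10⁻⁹ C)(6.81×10⁻⁹ C)(1/0.797 − 1/0.497) = 2.42×10⁻⁷ J.
v = √(2·2.42×10⁻⁷/0.0156) = 5.57×10⁻³ m/s.

5.57×10⁻³ m/s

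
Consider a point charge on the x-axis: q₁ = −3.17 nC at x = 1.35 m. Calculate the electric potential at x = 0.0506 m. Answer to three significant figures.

The total potential is the scalar sum of each charge's contribution, V = Σ kqᵢ/rᵢ.
V = k[(-3.17×10⁻⁹)/(1.30)] = -21.9 V.

-21.9 V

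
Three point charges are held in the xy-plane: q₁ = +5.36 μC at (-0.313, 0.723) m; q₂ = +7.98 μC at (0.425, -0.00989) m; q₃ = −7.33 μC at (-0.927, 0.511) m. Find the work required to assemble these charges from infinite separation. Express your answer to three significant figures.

-0.537 J

The work to assemble the configuration equals its total potential energy, U = Σ kqᵢqⱼ/rᵢⱼ over all pairs.
Pair separations: r₁₂ = 1.04 m, r₁₃ = 0.650 m, r₂₃ = 1.45 m.
U = (0.370) + (-0.544) + (-0.363) = -0.537 J.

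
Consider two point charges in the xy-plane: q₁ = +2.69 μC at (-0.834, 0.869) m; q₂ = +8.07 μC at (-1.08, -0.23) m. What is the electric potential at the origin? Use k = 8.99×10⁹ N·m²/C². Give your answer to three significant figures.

8.58×10⁴ V

Electric potential is a scalar, so the contributions from each charge add algebraically: V = Σ kqᵢ/rᵢ.
Distances from the field point to each charge: r₁ = 1.20 m, r₂ = 1.10 m.
V = k[(2.69×10⁻⁶)/(1.20) + (8.07×10⁻⁶)/(1.10)] = 8.58×10⁴ V.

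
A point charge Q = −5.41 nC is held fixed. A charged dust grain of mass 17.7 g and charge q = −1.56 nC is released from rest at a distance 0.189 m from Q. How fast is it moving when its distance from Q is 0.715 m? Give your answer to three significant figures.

Only the electrostatic force acts, so mechanical energy is conserved: ½mv² = U₁ − U₂ = kQq(1/r₁ − 1/r₂).
U₁ − U₂ = (8.99×10⁹ N·m²/C²)(-5.41×10⁻⁹ C)(-1.56×10⁻⁹ C)(1/0.189 − 1/0.715) = 2.95×10⁻⁷ J.
v = √(2·2.95×10⁻⁷/0.0177) = 5.78×10⁻³ m/s.

5.78×10⁻³ m/s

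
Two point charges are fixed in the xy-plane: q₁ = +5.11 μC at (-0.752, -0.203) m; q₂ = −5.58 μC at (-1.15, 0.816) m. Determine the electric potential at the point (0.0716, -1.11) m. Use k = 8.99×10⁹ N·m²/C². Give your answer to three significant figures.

1.55×10⁴ V

Electric potential is a scalar, so the contributions from each charge add algebraically: V = Σ kqᵢ/rᵢ.
Distances from the field point to each charge: r₁ = 1.23 m, r₂ = 2.28 m.
V = k[(5.11×10⁻⁶)/(1.23) + (-5.58×10⁻⁶)/(2.28)] = 1.55×10⁴ V.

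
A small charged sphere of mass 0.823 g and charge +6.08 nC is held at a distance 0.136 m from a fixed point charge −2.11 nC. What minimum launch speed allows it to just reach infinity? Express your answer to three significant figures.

0.0454 m/s

To just escape, total mechanical energy must reach zero at infinity: ½mv²_min + U = 0, so ½mv²_min = −U = |kQq|/r.
|U| = |kQq|/r = (8.99×10⁹ N·m²/C²)(2.11×10⁻⁹)(6.08×10⁻⁹)/(0.136) = 8.48×10⁻⁷ J.
v_min = √(2|U|/m) = √(2·8.48×10⁻⁷/8.23×10⁻⁴) = 0.0454 m/s.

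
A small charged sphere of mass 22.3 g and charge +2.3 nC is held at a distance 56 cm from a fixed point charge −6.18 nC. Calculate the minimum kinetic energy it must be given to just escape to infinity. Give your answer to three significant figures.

2.28×10⁻⁷ J

To just escape, total mechanical energy must reach zero at infinity: ½mv²_min + U = 0, so ½mv²_min = −U = |kQq|/r.
|U| = |kQq|/r = (8.99×10⁹ N·m²/C²)(6.18×10⁻⁹)(2.30×10⁻⁹)/(0.560) = 2.28×10⁻⁷ J.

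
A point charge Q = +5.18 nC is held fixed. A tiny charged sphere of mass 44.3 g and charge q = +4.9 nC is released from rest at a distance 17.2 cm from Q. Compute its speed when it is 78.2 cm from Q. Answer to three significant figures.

Only the electrostatic force acts, so mechanical energy is conserved: ½mv² = U₁ − U₂ = kQq(1/r₁ − 1/r₂).
U₁ − U₂ = (8.99×10⁹ N·m²/C²)(5.18×10⁻⁹ C)(4.90×10⁻⁹ C)(1/0.172 − 1/0.782) = 1.03×10⁻⁶ J.
v = √(2·1.03×10⁻⁶/0.0443) = 6.84×10⁻³ m/s.

6.84×10⁻³ m/s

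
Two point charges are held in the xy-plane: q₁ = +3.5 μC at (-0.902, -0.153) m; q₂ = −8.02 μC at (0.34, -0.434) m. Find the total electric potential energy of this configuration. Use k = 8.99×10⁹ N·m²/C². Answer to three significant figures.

The work to assemble the configuration equals its total potential energy, U = Σ kqᵢqⱼ/rᵢⱼ over all pairs.
Pair separations: r₁₂ = 1.27 m.
U = (-0.198) = -0.198 J.

-0.198 J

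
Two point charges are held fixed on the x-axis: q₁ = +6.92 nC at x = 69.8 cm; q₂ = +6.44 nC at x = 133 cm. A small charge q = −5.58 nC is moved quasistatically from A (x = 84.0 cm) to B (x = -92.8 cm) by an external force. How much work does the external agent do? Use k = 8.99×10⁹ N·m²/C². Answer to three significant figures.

2.75×10⁻⁶ J

For quasistatic motion the external work equals the change in potential energy: W_ext = qΔV = q(V_B − V_A).
At A: distances to the source charges are 0.142 m, 0.490 m; V_A = Σ kqᵢ/rᵢ = 556 V.
At B: distances to the source charges are 1.63 m, 2.26 m; V_B = Σ kqᵢ/rᵢ = 63.9 V.
ΔV = V_B − V_A = -492 V.
W_ext = qΔV = (-5.58×10⁻⁹ C)(-492 V) = 2.75×10⁻⁶ J.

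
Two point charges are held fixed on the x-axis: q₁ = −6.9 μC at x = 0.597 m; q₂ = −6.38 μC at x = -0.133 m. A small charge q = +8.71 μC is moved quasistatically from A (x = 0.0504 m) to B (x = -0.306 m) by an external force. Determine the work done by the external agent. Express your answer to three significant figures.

0.226 J

For quasistatic motion the external work equals the change in potential energy: W_ext = qΔV = q(V_B − V_A).
At A: distances to the source charges are 0.547 m, 0.183 m; V_A = Σ kqᵢ/rᵢ = -4.26×10⁵ V.
At B: distances to the source charges are 0.903 m, 0.173 m; V_B = Σ kqᵢ/rᵢ = -4.00×10⁵ V.
ΔV = V_B − V_A = 2.60×10⁴ V.
W_ext = qΔV = (8.71×10⁻⁶ C)(2.60×10⁴ V) = 0.226 J.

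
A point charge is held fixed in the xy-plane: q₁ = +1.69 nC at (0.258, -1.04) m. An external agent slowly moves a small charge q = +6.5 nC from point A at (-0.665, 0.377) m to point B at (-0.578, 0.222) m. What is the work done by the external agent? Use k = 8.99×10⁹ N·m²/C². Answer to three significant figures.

6.84×10⁻⁹ J

For quasistatic motion the external work equals the change in potential energy: W_ext = qΔV = q(V_B − V_A).
At A: distance to the source charge is 1.69 m; V_A = kq₁/r = 8.98 V.
At B: distance to the source charge is 1.51 m; V_B = kq₁/r = 10.0 V.
ΔV = V_B − V_A = 1.05 V.
W_ext = qΔV = (6.50×10⁻⁹ C)(1.05 V) = 6.84×10⁻⁹ J.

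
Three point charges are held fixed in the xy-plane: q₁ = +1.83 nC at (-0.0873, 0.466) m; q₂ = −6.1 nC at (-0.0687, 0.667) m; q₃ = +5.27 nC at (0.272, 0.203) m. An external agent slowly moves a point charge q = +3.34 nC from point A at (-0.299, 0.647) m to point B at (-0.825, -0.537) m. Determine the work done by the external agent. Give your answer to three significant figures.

For quasistatic motion the external work equals the change in potential energy: W_ext = qΔV = q(V_B − V_A).
At A: distances to the source charges are 0.279 m, 0.231 m, 0.723 m; V_A = Σ kqᵢ/rᵢ = -113 V.
At B: distances to the source charges are 1.25 m, 1.42 m, 1.32 m; V_B = Σ kqᵢ/rᵢ = 10.4 V.
ΔV = V_B − V_A = 123 V.
W_ext = qΔV = (3.34×10⁻⁹ C)(123 V) = 4.11×10⁻⁷ J.

4.11×10⁻⁷ J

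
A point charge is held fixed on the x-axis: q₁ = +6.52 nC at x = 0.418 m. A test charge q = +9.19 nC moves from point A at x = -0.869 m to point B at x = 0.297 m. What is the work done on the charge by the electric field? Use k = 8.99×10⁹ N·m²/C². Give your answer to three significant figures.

-4.03×10⁻⁶ J

The work done by the electric force is W_field = −ΔU = −q(V_B − V_A) = q(V_A − V_B).
At A: distance to the source charge is 1.29 m; V_A = kq₁/r = 45.5 V.
At B: distance to the source charge is 0.121 m; V_B = kq₁/r = 484 V.
ΔV = V_B − V_A = 439 V.
W_field = −qΔV = −(9.19×10⁻⁹ C)(439 V) = -4.03×10⁻⁶ J.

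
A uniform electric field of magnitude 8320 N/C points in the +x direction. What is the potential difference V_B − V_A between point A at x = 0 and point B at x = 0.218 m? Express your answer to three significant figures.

In a uniform field, potential decreases in the direction of E: V_B − V_A = −E·Δx.
V_B − V_A = −(8320 V/m)(0.218 m) = -1810 V.

-1810 V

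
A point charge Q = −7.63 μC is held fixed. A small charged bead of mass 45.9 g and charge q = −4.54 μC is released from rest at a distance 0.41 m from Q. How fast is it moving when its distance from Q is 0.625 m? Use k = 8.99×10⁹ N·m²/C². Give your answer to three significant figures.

3.37 m/s

Only the electrostatic force acts, so mechanical energy is conserved: ½mv² = U₁ − U₂ = kQq(1/r₁ − 1/r₂).
U₁ − U₂ = (8.99×10⁹ N·m²/C²)(-7.63×10⁻⁶ C)(-4.54×10⁻⁶ C)(1/0.410 − 1/0.625) = 0.261 J.
v = √(2·0.261/0.0459) = 3.37 m/s.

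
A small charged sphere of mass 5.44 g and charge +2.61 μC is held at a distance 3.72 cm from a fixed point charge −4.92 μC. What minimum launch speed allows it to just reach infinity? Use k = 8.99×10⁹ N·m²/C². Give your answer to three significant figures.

33.8 m/s

To just escape, total mechanical energy must reach zero at infinity: ½mv²_min + U = 0, so ½mv²_min = −U = |kQq|/r.
|U| = |kQq|/r = (8.99×10⁹ N·m²/C²)(4.92×10⁻⁶)(2.61×10⁻⁶)/(0.0372) = 3.10 J.
v_min = √(2|U|/m) = √(2·3.10/5.44×10⁻³) = 33.8 m/s.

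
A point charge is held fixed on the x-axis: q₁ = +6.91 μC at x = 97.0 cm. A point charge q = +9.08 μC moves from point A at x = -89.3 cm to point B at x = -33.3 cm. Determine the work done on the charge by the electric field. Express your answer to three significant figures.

The work done by the electric force is W_field = −ΔU = −q(V_B − V_A) = q(V_A − V_B).
At A: distance to the source charge is 1.86 m; V_A = kq₁/r = 3.33×10⁴ V.
At B: distance to the source charge is 1.30 m; V_B = kq₁/r = 4.77×10⁴ V.
ΔV = V_B − V_A = 1.43×10⁴ V.
W_field = −qΔV = −(9.08×10⁻⁶ C)(1.43×10⁴ V) = -0.130 J.

-0.130 J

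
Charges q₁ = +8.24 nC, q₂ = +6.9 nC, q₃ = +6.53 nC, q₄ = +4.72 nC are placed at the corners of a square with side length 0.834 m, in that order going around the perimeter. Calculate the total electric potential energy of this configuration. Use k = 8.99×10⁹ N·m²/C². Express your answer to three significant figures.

The work to assemble the configuration equals its total potential energy, U = Σ kqᵢqⱼ/rᵢⱼ over all pairs.
The four side pairs have separation 0.834 m and the two diagonal pairs 1.18 m.
Summing all 6 pair terms gives U = 2.51×10⁻⁶ J.

2.51×10⁻⁶ J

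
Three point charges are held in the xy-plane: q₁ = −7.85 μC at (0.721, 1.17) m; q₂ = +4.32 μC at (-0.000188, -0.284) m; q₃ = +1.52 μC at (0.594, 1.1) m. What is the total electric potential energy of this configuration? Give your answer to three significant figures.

-0.888 J

The work to assemble the configuration equals its total potential energy, U = Σ kqᵢqⱼ/rᵢⱼ over all pairs.
Pair separations: r₁₂ = 1.62 m, r₁₃ = 0.145 m, r₂₃ = 1.51 m.
U = (-0.188) + (-0.740) + (0.0392) = -0.888 J.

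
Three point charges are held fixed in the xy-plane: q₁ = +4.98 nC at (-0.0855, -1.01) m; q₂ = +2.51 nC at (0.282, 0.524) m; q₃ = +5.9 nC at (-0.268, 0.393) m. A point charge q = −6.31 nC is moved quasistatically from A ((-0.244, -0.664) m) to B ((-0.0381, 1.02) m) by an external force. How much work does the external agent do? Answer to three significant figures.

2.87×10⁻⁷ J

For quasistatic motion the external work equals the change in potential energy: W_ext = qΔV = q(V_B − V_A).
At A: distances to the source charges are 0.381 m, 1.30 m, 1.06 m; V_A = Σ kqᵢ/rᵢ = 185 V.
At B: distances to the source charges are 2.03 m, 0.590 m, 0.668 m; V_B = Σ kqᵢ/rᵢ = 140 V.
ΔV = V_B − V_A = -45.5 V.
W_ext = qΔV = (-6.31×10⁻⁹ C)(-45.5 V) = 2.87×10⁻⁷ J.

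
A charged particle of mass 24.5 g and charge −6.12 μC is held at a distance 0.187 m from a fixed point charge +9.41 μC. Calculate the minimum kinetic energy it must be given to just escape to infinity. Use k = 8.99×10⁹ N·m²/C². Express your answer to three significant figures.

2.77 J

To just escape, total mechanical energy must reach zero at infinity: ½mv²_min + U = 0, so ½mv²_min = −U = |kQq|/r.
|U| = |kQq|/r = (8.99×10⁹ N·m²/C²)(9.41×10⁻⁶)(6.12×10⁻⁶)/(0.187) = 2.77 J.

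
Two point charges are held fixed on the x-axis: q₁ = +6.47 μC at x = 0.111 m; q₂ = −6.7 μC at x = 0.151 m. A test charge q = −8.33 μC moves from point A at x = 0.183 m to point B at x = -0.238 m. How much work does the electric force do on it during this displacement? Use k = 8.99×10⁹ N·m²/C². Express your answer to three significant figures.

9.05 J

The work done by the electric force is W_field = −ΔU = −q(V_B − V_A) = q(V_A − V_B).
At A: distances to the source charges are 0.0720 m, 0.0320 m; V_A = Σ kqᵢ/rᵢ = -1.07×10⁶ V.
At B: distances to the source charges are 0.349 m, 0.389 m; V_B = Σ kqᵢ/rᵢ = 1.18×10⁴ V.
ΔV = V_B − V_A = 1.09×10⁶ V.
W_field = −qΔV = −(-8.33×10⁻⁶ C)(1.09×10⁶ V) = 9.05 J.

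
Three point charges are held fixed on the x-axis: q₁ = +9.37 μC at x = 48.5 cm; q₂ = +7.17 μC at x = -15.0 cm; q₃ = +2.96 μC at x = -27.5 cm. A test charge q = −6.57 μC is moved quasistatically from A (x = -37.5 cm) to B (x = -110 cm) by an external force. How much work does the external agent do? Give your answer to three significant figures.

For quasistatic motion the external work equals the change in potential energy: W_ext = qΔV = q(V_B − V_A).
At A: distances to the source charges are 0.860 m, 0.225 m, 0.100 m; V_A = Σ kqᵢ/rᵢ = 6.51×10⁵ V.
At B: distances to the source charges are 1.58 m, 0.950 m, 0.825 m; V_B = Σ kqᵢ/rᵢ = 1.53×10⁵ V.
ΔV = V_B − V_A = -4.97×10⁵ V.
W_ext = qΔV = (-6.57×10⁻⁶ C)(-4.97×10⁵ V) = 3.27 J.

3.27 J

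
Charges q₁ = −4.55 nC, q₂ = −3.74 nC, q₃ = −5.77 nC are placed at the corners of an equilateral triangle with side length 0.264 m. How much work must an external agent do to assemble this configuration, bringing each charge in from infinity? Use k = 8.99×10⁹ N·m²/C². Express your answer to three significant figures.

2.21×10⁻⁶ J

The work to assemble the configuration equals its total potential energy, U = Σ kqᵢqⱼ/rᵢⱼ over all pairs.
All three pair separations equal the side length, 0.264 m.
U = (5.79×10⁻⁷) + (8.94×10⁻⁷) + (7.35×10⁻⁷) = 2.21×10⁻⁶ J.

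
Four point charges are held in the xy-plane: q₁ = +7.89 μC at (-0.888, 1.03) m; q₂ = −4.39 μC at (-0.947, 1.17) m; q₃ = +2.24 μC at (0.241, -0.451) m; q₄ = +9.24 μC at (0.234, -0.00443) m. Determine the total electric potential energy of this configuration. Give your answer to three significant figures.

-1.38 J

The work to assemble the configuration equals its total potential energy, U = Σ kqᵢqⱼ/rᵢⱼ over all pairs.
Pair separations: r₁₂ = 0.152 m, r₁₃ = 1.86 m, r₁₄ = 1.53 m, r₂₃ = 2.01 m, r₂₄ = 1.67 m, r₃₄ = 0.447 m.
Summing all 6 pair terms gives U = -1.38 J.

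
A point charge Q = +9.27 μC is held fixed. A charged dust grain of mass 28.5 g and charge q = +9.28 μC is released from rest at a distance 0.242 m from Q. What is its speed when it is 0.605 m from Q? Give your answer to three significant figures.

Only the electrostatic force acts, so mechanical energy is conserved: ½mv² = U₁ − U₂ = kQq(1/r₁ − 1/r₂).
U₁ − U₂ = (8.99×10⁹ N·m²/C²)(9.27×10⁻⁶ C)(9.28×10⁻⁶ C)(1/0.242 − 1/0.605) = 1.92 J.
v = √(2·1.92/0.0285) = 11.6 m/s.

11.6 m/s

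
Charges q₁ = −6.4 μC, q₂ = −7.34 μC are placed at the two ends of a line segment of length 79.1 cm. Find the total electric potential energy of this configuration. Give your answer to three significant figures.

0.534 J

The assembly work is the sum of pairwise potential energies, U = Σ_{i<j} kqᵢqⱼ/rᵢⱼ.
The separation is r = 0.791 m.
U = (0.534) = 0.534 J.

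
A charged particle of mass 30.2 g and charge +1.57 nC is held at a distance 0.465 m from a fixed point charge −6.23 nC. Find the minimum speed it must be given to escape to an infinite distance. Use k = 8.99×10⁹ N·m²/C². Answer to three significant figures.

3.54×10⁻³ m/s

To just escape, total mechanical energy must reach zero at infinity: ½mv²_min + U = 0, so ½mv²_min = −U = |kQq|/r.
|U| = |kQq|/r = (8.99×10⁹ N·m²/C²)(6.23×10⁻⁹)(1.57×10⁻⁹)/(0.465) = 1.89×10⁻⁷ J.
v_min = √(2|U|/m) = √(2·1.89×10⁻⁷/0.0302) = 3.54×10⁻³ m/s.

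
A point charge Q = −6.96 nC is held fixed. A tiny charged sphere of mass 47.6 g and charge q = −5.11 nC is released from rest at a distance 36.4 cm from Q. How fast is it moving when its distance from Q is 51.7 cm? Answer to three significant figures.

3.30×10⁻³ m/s

Only the electrostatic force acts, so mechanical energy is conserved: ½mv² = U₁ − U₂ = kQq(1/r₁ − 1/r₂).
U₁ − U₂ = (8.99×10⁹ N·m²/C²)(-6.96×10⁻⁹ C)(-5.11×10⁻⁹ C)(1/0.364 − 1/0.517) = 2.60×10⁻⁷ J.
v = √(2·2.60×10⁻⁷/0.0476) = 3.30×10⁻³ m/s.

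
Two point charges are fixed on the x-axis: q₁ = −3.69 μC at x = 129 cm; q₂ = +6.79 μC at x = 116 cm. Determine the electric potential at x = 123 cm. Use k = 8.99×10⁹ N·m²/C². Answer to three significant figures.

The total potential is the scalar sum of each charge's contribution, V = Σ kqᵢ/rᵢ.
Distances from the field point to each charge: r₁ = 0.0600 m, r₂ = 0.0700 m.
V = k[(-3.69×10⁻⁶)/(0.0600) + (6.79×10⁻⁶)/(0.0700)] = 3.19×10⁵ V.

3.19×10⁵ V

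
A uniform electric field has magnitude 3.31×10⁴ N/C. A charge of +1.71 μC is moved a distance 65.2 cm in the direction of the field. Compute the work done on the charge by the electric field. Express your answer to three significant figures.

0.0369 J

The potential change for a displacement 65.2 cm in the direction of the field is ΔV = −Ed = -2.16×10⁴ V.
W_field = −qΔV = 0.0369 J.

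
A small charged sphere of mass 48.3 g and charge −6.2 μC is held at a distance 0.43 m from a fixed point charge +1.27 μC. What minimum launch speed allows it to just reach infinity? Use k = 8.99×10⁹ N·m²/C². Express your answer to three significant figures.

To just escape, total mechanical energy must reach zero at infinity: ½mv²_min + U = 0, so ½mv²_min = −U = |kQq|/r.
|U| = |kQq|/r = (8.99×10⁹ N·m²/C²)(1.27×10⁻⁶)(6.20×10⁻⁶)/(0.430) = 0.165 J.
v_min = √(2|U|/m) = √(2·0.165/0.0483) = 2.61 m/s.

2.61 m/s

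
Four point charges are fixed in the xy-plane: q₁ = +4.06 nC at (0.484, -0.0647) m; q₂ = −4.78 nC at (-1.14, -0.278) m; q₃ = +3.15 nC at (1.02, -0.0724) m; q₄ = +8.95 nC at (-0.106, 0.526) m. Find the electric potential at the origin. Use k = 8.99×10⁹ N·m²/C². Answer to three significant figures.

216 V

Electric potential is a scalar, so the contributions from each charge add algebraically: V = Σ kqᵢ/rᵢ.
Distances from the field point to each charge: r₁ = 0.488 m, r₂ = 1.17 m, r₃ = 1.02 m, r₄ = 0.537 m.
V = k[(4.06×10⁻⁹)/(0.488) + (-4.78×10⁻⁹)/(1.17) + (3.15×10⁻⁹)/(1.02) + (8.95×10⁻⁹)/(0.537)] = 216 V.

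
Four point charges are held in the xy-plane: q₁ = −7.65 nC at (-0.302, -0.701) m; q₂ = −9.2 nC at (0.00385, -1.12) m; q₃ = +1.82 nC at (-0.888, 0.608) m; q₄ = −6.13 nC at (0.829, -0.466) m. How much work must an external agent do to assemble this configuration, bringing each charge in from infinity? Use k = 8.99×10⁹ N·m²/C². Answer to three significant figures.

1.85×10⁻⁶ J

The assembly work is the sum of pairwise potential energies, U = Σ_{i<j} kqᵢqⱼ/rᵢⱼ.
Pair separations: r₁₂ = 0.519 m, r₁₃ = 1.43 m, r₁₄ = 1.16 m, r₂₃ = 1.94 m, r₂₄ = 1.05 m, r₃₄ = 2.03 m.
Summing all 6 pair terms gives U = 1.85×10⁻⁶ J.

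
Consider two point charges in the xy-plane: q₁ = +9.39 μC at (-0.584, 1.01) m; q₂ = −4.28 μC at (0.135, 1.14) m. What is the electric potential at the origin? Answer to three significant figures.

Electric potential is a scalar, so the contributions from each charge add algebraically: V = Σ kqᵢ/rᵢ.
Distances from the field point to each charge: r₁ = 1.17 m, r₂ = 1.15 m.
V = k[(9.39×10⁻⁶)/(1.17) + (-4.28×10⁻⁶)/(1.15)] = 3.88×10⁴ V.

3.88×10⁴ V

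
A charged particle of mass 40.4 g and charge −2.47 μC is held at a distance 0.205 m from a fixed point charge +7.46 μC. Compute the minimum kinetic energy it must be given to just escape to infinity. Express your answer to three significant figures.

To just escape, total mechanical energy must reach zero at infinity: ½mv²_min + U = 0, so ½mv²_min = −U = |kQq|/r.
|U| = |kQq|/r = (8.99×10⁹ N·m²/C²)(7.46×10⁻⁶)(2.47×10⁻⁶)/(0.205) = 0.808 J.

0.808 J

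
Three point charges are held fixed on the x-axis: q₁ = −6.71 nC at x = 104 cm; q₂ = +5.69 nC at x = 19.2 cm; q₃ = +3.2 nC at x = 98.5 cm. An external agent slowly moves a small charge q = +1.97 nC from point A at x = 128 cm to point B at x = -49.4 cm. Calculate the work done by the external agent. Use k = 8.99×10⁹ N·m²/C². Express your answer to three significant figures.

For quasistatic motion the external work equals the change in potential energy: W_ext = qΔV = q(V_B − V_A).
At A: distances to the source charges are 0.240 m, 1.09 m, 0.295 m; V_A = Σ kqᵢ/rᵢ = -107 V.
At B: distances to the source charges are 1.53 m, 0.686 m, 1.48 m; V_B = Σ kqᵢ/rᵢ = 54.7 V.
ΔV = V_B − V_A = 162 V.
W_ext = qΔV = (1.97×10⁻⁹ C)(162 V) = 3.18×10⁻⁷ J.

3.18×10⁻⁷ J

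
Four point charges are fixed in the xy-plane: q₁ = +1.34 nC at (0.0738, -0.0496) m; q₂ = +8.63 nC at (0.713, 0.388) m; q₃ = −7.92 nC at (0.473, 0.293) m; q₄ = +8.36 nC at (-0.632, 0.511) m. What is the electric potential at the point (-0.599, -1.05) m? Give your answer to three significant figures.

56.5 V

Electric potential is a scalar, so the contributions from each charge add algebraically: V = Σ kqᵢ/rᵢ.
Distances from the field point to each charge: r₁ = 1.21 m, r₂ = 1.95 m, r₃ = 1.72 m, r₄ = 1.56 m.
V = k[(1.34×10⁻⁹)/(1.21) + (8.63×10⁻⁹)/(1.95) + (-7.92×10⁻⁹)/(1.72) + (8.36×10⁻⁹)/(1.56)] = 56.5 V.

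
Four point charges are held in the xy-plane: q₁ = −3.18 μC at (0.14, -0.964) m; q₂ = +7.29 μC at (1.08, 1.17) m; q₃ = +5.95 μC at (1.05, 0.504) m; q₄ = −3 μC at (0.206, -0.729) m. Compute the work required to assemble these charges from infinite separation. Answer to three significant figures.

0.547 J

The work to assemble the configuration equals its total potential energy, U = Σ kqᵢqⱼ/rᵢⱼ over all pairs.
Pair separations: r₁₂ = 2.33 m, r₁₃ = 1.73 m, r₁₄ = 0.244 m, r₂₃ = 0.667 m, r₂₄ = 2.09 m, r₃₄ = 1.49 m.
Summing all 6 pair terms gives U = 0.547 J.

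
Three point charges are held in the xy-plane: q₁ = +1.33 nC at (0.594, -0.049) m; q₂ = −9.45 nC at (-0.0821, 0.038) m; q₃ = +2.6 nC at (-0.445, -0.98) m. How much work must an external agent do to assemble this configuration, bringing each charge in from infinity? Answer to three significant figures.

-3.48×10⁻⁷ J

The work to assemble the configuration equals its total potential energy, U = Σ kqᵢqⱼ/rᵢⱼ over all pairs.
Pair separations: r₁₂ = 0.682 m, r₁₃ = 1.40 m, r₂₃ = 1.08 m.
U = (-1.66×10⁻⁷) + (2.23×10⁻⁸) + (-2.04×10⁻⁷) = -3.48×10⁻⁷ J.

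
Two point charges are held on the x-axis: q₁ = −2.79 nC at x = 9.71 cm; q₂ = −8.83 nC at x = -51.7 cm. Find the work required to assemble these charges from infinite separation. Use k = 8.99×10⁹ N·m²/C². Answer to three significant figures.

The work to assemble the configuration equals its total potential energy, U = Σ kqᵢqⱼ/rᵢⱼ over all pairs.
Pair separations: r₁₂ = 0.614 m.
U = (3.61×10⁻⁷) = 3.61×10⁻⁷ J.

3.61×10⁻⁷ J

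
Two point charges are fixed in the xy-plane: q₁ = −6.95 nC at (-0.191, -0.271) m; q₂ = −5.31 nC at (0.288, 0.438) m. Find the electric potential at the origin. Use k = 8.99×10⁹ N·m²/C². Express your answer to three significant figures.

The total potential is the scalar sum of each charge's contribution, V = Σ kqᵢ/rᵢ.
Distances from the field point to each charge: r₁ = 0.332 m, r₂ = 0.524 m.
V = k[(-6.95×10⁻⁹)/(0.332) + (-5.31×10⁻⁹)/(0.524)] = -280 V.

-280 V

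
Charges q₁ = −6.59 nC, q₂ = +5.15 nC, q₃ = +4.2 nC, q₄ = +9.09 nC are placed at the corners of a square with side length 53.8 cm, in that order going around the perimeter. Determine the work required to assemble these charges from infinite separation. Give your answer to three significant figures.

-3.43×10⁻⁷ J

The assembly work is the sum of pairwise potential energies, U = Σ_{i<j} kqᵢqⱼ/rᵢⱼ.
The four side pairs have separation 0.538 m and the two diagonal pairs 0.761 m.
Summing all 6 pair terms gives U = -3.43×10⁻⁷ J.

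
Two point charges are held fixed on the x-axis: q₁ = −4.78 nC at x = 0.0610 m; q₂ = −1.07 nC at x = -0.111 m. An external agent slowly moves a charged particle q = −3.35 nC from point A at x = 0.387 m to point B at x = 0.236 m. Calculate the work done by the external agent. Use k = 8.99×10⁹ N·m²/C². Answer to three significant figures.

For quasistatic motion the external work equals the change in potential energy: W_ext = qΔV = q(V_B − V_A).
At A: distances to the source charges are 0.326 m, 0.498 m; V_A = Σ kqᵢ/rᵢ = -151 V.
At B: distances to the source charges are 0.175 m, 0.347 m; V_B = Σ kqᵢ/rᵢ = -273 V.
ΔV = V_B − V_A = -122 V.
W_ext = qΔV = (-3.35×10⁻⁹ C)(-122 V) = 4.09×10⁻⁷ J.

4.09×10⁻⁷ J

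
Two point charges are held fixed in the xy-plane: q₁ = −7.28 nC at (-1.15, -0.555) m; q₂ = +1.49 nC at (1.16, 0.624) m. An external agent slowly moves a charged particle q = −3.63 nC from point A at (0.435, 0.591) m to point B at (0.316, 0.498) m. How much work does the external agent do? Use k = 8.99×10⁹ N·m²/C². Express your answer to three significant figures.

2.02×10⁻⁸ J

For quasistatic motion the external work equals the change in potential energy: W_ext = qΔV = q(V_B − V_A).
At A: distances to the source charges are 1.96 m, 0.726 m; V_A = Σ kqᵢ/rᵢ = -15.0 V.
At B: distances to the source charges are 1.80 m, 0.853 m; V_B = Σ kqᵢ/rᵢ = -20.6 V.
ΔV = V_B − V_A = -5.56 V.
W_ext = qΔV = (-3.63×10⁻⁹ C)(-5.56 V) = 2.02×10⁻⁸ J.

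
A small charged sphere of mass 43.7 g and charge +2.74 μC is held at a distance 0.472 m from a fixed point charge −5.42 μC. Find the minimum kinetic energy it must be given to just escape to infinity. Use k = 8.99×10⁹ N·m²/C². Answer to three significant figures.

0.283 J

To just escape, total mechanical energy must reach zero at infinity: ½mv²_min + U = 0, so ½mv²_min = −U = |kQq|/r.
|U| = |kQq|/r = (8.99×10⁹ N·m²/C²)(5.42×10⁻⁶)(2.74×10⁻⁶)/(0.472) = 0.283 J.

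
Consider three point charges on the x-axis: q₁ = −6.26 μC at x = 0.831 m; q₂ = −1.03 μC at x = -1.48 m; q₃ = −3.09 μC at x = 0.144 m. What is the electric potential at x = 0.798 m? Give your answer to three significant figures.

The total potential is the scalar sum of each charge's contribution, V = Σ kqᵢ/rᵢ.
Distances from the field point to each charge: r₁ = 0.0330 m, r₂ = 2.28 m, r₃ = 0.654 m.
V = k[(-6.26×10⁻⁶)/(0.0330) + (-1.03×10⁻⁶)/(2.28) + (-3.09×10⁻⁶)/(0.654)] = -1.75×10⁶ V.

-1.75×10⁶ V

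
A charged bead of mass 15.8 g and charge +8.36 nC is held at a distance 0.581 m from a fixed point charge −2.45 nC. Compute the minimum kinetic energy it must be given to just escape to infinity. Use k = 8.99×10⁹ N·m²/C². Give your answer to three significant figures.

To just escape, total mechanical energy must reach zero at infinity: ½mv²_min + U = 0, so ½mv²_min = −U = |kQq|/r.
|U| = |kQq|/r = (8.99×10⁹ N·m²/C²)(2.45×10⁻⁹)(8.36×10⁻⁹)/(0.581) = 3.17×10⁻⁷ J.

3.17×10⁻⁷ J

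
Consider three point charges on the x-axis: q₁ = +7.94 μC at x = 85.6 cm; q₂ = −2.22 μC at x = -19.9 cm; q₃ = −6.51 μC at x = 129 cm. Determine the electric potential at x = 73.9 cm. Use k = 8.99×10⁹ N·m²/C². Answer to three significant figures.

4.83×10⁵ V

Electric potential is a scalar, so the contributions from each charge add algebraically: V = Σ kqᵢ/rᵢ.
Distances from the field point to each charge: r₁ = 0.117 m, r₂ = 0.938 m, r₃ = 0.551 m.
V = k[(7.94×10⁻⁶)/(0.117) + (-2.22×10⁻⁶)/(0.938) + (-6.51×10⁻⁶)/(0.551)] = 4.83×10⁵ V.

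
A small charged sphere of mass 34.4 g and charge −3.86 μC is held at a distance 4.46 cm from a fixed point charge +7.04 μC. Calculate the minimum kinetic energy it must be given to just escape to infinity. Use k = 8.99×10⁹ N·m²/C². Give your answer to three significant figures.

To just escape, total mechanical energy must reach zero at infinity: ½mv²_min + U = 0, so ½mv²_min = −U = |kQq|/r.
|U| = |kQq|/r = (8.99×10⁹ N·m²/C²)(7.04×10⁻⁶)(3.86×10⁻⁶)/(0.0446) = 5.48 J.

5.48 J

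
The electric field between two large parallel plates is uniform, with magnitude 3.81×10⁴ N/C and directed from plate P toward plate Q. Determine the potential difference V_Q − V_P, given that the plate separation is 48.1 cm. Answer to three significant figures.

-1.83×10⁴ V

In a uniform field, potential decreases in the direction of E: ΔV = −E·d for a displacement d parallel to E.
Going from P to Q is a displacement of 48.1 cm along the field, so V_Q − V_P = −Ed = -1.83×10⁴ V.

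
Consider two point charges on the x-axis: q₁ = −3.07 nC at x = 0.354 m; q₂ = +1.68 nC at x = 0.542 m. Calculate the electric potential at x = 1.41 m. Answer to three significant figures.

The total potential is the scalar sum of each charge's contribution, V = Σ kqᵢ/rᵢ.
Distances from the field point to each charge: r₁ = 1.06 m, r₂ = 0.868 m.
V = k[(-3.07×10⁻⁹)/(1.06) + (1.68×10⁻⁹)/(0.868)] = -8.74 V.

-8.74 V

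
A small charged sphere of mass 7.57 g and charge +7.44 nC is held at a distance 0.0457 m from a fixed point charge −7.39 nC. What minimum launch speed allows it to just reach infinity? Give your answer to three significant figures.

To just escape, total mechanical energy must reach zero at infinity: ½mv²_min + U = 0, so ½mv²_min = −U = |kQq|/r.
|U| = |kQq|/r = (8.99×10⁹ N·m²/C²)(7.39×10⁻⁹)(7.44×10⁻⁹)/(0.0457) = 1.08×10⁻⁵ J.
v_min = √(2|U|/m) = √(2·1.08×10⁻⁵/7.57×10⁻³) = 0.0535 m/s.

0.0535 m/s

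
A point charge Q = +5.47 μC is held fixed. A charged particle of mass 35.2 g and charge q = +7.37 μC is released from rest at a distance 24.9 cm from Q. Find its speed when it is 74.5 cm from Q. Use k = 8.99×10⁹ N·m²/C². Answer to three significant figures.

7.42 m/s

Only the electrostatic force acts, so mechanical energy is conserved: ½mv² = U₁ − U₂ = kQq(1/r₁ − 1/r₂).
U₁ − U₂ = (8.99×10⁹ N·m²/C²)(5.47×10⁻⁶ C)(7.37×10⁻⁶ C)(1/0.249 − 1/0.745) = 0.969 J.
v = √(2·0.969/0.0352) = 7.42 m/s.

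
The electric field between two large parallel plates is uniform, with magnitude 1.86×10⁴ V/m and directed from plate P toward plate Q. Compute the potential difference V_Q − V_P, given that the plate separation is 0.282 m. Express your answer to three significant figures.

In a uniform field, potential decreases in the direction of E: ΔV = −E·d for a displacement d parallel to E.
Going from P to Q is a displacement of 0.282 m along the field, so V_Q − V_P = −Ed = -5250 V.

-5250 V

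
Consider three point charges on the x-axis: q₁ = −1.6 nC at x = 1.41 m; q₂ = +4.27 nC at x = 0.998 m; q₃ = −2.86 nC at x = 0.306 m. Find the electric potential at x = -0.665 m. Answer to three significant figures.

Electric potential is a scalar, so the contributions from each charge add algebraically: V = Σ kqᵢ/rᵢ.
Distances from the field point to each charge: r₁ = 2.08 m, r₂ = 1.66 m, r₃ = 0.971 m.
V = k[(-1.60×10⁻⁹)/(2.08) + (4.27×10⁻⁹)/(1.66) + (-2.86×10⁻⁹)/(0.971)] = -10.3 V.

-10.3 V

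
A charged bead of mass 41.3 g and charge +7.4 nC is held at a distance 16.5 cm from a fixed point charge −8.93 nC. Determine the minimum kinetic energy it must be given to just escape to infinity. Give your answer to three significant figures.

3.60×10⁻⁶ J

To just escape, total mechanical energy must reach zero at infinity: ½mv²_min + U = 0, so ½mv²_min = −U = |kQq|/r.
|U| = |kQq|/r = (8.99×10⁹ N·m²/C²)(8.93×10⁻⁹)(7.40×10⁻⁹)/(0.165) = 3.60×10⁻⁶ J.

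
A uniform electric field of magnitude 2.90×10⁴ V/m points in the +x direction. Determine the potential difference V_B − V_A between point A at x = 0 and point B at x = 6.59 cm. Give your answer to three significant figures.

-1910 V

In a uniform field, potential decreases in the direction of E: V_B − V_A = −E·Δx.
V_B − V_A = −(2.90×10⁴ V/m)(0.0659 m) = -1910 V.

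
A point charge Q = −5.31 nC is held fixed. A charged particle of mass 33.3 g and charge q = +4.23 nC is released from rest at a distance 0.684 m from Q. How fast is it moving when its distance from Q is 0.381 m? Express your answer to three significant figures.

Only the electrostatic force acts, so mechanical energy is conserved: ½mv² = U₁ − U₂ = kQq(1/r₁ − 1/r₂).
U₁ − U₂ = (8.99×10⁹ N·m²/C²)(-5.31×10⁻⁹ C)(4.23×10⁻⁹ C)(1/0.684 − 1/0.381) = 2.35×10⁻⁷ J.
v = √(2·2.35×10⁻⁷/0.0333) = 3.76×10⁻³ m/s.

3.76×10⁻³ m/s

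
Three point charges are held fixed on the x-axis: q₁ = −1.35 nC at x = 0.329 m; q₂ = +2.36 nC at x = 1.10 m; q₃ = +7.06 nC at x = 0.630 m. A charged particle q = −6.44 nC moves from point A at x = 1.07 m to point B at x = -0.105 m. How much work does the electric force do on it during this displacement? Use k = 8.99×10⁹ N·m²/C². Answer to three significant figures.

-4.89×10⁻⁶ J

The work done by the electric force is W_field = −ΔU = −q(V_B − V_A) = q(V_A − V_B).
At A: distances to the source charges are 0.741 m, 0.0300 m, 0.440 m; V_A = Σ kqᵢ/rᵢ = 835 V.
At B: distances to the source charges are 0.434 m, 1.21 m, 0.735 m; V_B = Σ kqᵢ/rᵢ = 76.0 V.
ΔV = V_B − V_A = -759 V.
W_field = −qΔV = −(-6.44×10⁻⁹ C)(-759 V) = -4.89×10⁻⁶ J.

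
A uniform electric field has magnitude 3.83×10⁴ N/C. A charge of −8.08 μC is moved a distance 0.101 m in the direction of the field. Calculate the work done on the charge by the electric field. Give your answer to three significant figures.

The potential change for a displacement 0.101 m in the direction of the field is ΔV = −Ed = -3870 V.
W_field = −qΔV = -0.0313 J.

-0.0313 J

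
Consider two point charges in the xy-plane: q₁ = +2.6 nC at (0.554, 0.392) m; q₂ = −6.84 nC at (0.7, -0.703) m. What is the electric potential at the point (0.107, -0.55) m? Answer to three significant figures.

-78.0 V

Electric potential is a scalar, so the contributions from each charge add algebraically: V = Σ kqᵢ/rᵢ.
Distances from the field point to each charge: r₁ = 1.04 m, r₂ = 0.612 m.
V = k[(2.60×10⁻⁹)/(1.04) + (-6.84×10⁻⁹)/(0.612)] = -78.0 V.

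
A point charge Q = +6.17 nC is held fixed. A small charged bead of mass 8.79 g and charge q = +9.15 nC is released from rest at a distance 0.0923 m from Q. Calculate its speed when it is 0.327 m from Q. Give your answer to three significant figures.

0.0300 m/s

Only the electrostatic force acts, so mechanical energy is conserved: ½mv² = U₁ − U₂ = kQq(1/r₁ − 1/r₂).
U₁ − U₂ = (8.99×10⁹ N·m²/C²)(6.17×10⁻⁹ C)(9.15×10⁻⁹ C)(1/0.0923 − 1/0.327) = 3.95×10⁻⁶ J.
v = √(2·3.95×10⁻⁶/8.79×10⁻³) = 0.0300 m/s.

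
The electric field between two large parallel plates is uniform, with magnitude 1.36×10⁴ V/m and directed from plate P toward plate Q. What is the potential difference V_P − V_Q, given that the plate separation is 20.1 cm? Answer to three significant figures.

2730 V

In a uniform field, potential decreases in the direction of E: ΔV = −E·d for a displacement d parallel to E.
Going from Q to P is a displacement of 20.1 cm opposite to the field, so V_P − V_Q = +Ed = 2730 V.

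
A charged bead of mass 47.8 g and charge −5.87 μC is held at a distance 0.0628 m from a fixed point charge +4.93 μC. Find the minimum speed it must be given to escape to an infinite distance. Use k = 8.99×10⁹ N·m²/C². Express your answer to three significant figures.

13.2 m/s

To just escape, total mechanical energy must reach zero at infinity: ½mv²_min + U = 0, so ½mv²_min = −U = |kQq|/r.
|U| = |kQq|/r = (8.99×10⁹ N·m²/C²)(4.93×10⁻⁶)(5.87×10⁻⁶)/(0.0628) = 4.14 J.
v_min = √(2|U|/m) = √(2·4.14/0.0478) = 13.2 m/s.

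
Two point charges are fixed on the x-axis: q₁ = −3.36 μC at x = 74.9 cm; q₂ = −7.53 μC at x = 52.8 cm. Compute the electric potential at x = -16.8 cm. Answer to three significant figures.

Electric potential is a scalar, so the contributions from each charge add algebraically: V = Σ kqᵢ/rᵢ.
Distances from the field point to each charge: r₁ = 0.917 m, r₂ = 0.696 m.
V = k[(-3.36×10⁻⁶)/(0.917) + (-7.53×10⁻⁶)/(0.696)] = -1.30×10⁵ V.

-1.30×10⁵ V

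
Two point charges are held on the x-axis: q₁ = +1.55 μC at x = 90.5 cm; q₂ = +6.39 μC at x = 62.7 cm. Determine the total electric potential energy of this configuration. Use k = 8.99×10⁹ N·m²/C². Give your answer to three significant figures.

The assembly work is the sum of pairwise potential energies, U = Σ_{i<j} kqᵢqⱼ/rᵢⱼ.
Pair separations: r₁₂ = 0.278 m.
U = (0.320) = 0.320 J.

0.320 J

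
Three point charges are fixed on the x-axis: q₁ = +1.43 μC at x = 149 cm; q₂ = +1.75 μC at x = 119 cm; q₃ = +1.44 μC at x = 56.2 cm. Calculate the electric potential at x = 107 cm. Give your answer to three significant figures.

The total potential is the scalar sum of each charge's contribution, V = Σ kqᵢ/rᵢ.
Distances from the field point to each charge: r₁ = 0.420 m, r₂ = 0.120 m, r₃ = 0.508 m.
V = k[(1.43×10⁻⁶)/(0.420) + (1.75×10⁻⁶)/(0.120) + (1.44×10⁻⁶)/(0.508)] = 1.87×10⁵ V.

1.87×10⁵ V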